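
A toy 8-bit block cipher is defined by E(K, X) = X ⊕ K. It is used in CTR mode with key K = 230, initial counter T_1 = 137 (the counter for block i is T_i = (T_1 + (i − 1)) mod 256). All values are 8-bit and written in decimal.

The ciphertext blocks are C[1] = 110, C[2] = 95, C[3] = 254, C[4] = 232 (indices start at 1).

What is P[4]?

CTR decryption: S_i = E(K, T_i) where T_i is the counter for block i; P_i = C_i ⊕ S_i.
P[4]: T = 140, S = E(K, T) = 106; 232 ⊕ 106 = 130.

P[4] = 130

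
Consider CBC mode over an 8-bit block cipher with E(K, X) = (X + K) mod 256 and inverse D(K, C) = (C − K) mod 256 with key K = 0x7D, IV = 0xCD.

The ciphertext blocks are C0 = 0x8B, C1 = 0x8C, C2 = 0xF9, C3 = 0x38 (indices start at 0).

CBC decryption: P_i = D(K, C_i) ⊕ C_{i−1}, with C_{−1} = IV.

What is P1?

P1: D(K, 0x8C) = 0x0F; 0x0F ⊕ 0x8B = 0x84.

P1 = 0x84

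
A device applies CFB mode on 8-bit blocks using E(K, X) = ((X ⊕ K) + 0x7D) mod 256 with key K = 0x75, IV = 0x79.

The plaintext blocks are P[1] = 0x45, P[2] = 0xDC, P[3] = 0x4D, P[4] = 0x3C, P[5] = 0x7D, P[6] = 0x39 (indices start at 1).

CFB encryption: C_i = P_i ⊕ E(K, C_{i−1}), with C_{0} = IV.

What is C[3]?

C[1]: E(K, 0x79) = 0x89; 0x45 ⊕ 0x89 = 0xCC.
C[2]: E(K, 0xCC) = 0x36; 0xDC ⊕ 0x36 = 0xEA.
C[3]: E(K, 0xEA) = 0x1C; 0x4D ⊕ 0x1C = 0x51.

C[3] = 0x51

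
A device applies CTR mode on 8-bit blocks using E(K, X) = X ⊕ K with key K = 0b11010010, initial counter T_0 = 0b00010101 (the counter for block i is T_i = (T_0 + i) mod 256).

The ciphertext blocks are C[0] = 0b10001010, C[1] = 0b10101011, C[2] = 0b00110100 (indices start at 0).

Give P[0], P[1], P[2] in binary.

P[0] = 0b01001101, P[1] = 0b01101111, P[2] = 0b11110001

CTR decryption: S_i = E(K, T_i) where T_i is the counter for block i; P_i = C_i ⊕ S_i.
P[0]: T = 0b00010101, S = E(K, T) = 0b11000111; 0b10001010 ⊕ 0b11000111 = 0b01001101.
P[1]: T = 0b00010110, S = E(K, T) = 0b11000100; 0b10101011 ⊕ 0b11000100 = 0b01101111.
P[2]: T = 0b00010111, S = E(K, T) = 0b11000101; 0b00110100 ⊕ 0b11000101 = 0b11110001.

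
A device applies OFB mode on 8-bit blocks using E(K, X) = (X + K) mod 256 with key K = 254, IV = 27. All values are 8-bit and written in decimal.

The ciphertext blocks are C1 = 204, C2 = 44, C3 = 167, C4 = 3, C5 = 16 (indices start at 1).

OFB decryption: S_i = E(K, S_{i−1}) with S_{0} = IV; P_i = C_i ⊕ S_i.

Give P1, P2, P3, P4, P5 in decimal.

P1: S = E(K, 27) = 25; 204 ⊕ 25 = 213.
P2: S = E(K, 25) = 23; 44 ⊕ 23 = 59.
P3: S = E(K, 23) = 21; 167 ⊕ 21 = 178.
P4: S = E(K, 21) = 19; 3 ⊕ 19 = 16.
P5: S = E(K, 19) = 17; 16 ⊕ 17 = 1.

P1 = 213, P2 = 59, P3 = 178, P4 = 16, P5 = 1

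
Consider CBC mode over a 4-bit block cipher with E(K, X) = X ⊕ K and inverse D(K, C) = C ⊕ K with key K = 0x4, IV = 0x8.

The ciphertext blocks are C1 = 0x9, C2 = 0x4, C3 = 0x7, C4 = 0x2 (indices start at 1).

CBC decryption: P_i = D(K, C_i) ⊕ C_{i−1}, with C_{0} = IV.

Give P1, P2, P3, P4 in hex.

P1: D(K, 0x9) = 0xD; 0xD ⊕ 0x8 = 0x5.
P2: D(K, 0x4) = 0x0; 0x0 ⊕ 0x9 = 0x9.
P3: D(K, 0x7) = 0x3; 0x3 ⊕ 0x4 = 0x7.
P4: D(K, 0x2) = 0x6; 0x6 ⊕ 0x7 = 0x1.

P1 = 0x5, P2 = 0x9, P3 = 0x7, P4 = 0x1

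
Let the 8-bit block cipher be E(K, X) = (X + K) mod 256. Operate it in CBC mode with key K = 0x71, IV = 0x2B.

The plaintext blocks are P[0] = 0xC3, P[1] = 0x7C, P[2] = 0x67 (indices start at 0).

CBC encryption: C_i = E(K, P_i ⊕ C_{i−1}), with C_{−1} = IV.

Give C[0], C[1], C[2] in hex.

C[0]: P[0] ⊕ 0x2B = 0xE8; E(K, 0xE8) = 0x59.
C[1]: P[1] ⊕ 0x59 = 0x25; E(K, 0x25) = 0x96.
C[2]: P[2] ⊕ 0x96 = 0xF1; E(K, 0xF1) = 0x62.

C[0] = 0x59, C[1] = 0x96, C[2] = 0x62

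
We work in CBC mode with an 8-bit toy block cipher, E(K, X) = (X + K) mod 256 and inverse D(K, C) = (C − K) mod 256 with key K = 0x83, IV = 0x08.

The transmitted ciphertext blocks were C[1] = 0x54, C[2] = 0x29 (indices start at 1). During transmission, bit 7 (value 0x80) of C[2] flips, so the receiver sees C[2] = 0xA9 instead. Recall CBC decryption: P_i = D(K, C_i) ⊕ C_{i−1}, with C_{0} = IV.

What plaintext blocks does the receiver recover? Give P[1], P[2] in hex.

P[1] = 0xD9, P[2] = 0x72

Only C[2] changed, to 0xA9. In CBC, a change in C_i garbles P_i and flips the same bit in P_{i+1}. Decrypting the received ciphertext:
P[1]: D(K, 0x54) = 0xD1; 0xD1 ⊕ 0x08 = 0xD9.
P[2]: D(K, 0xA9) = 0x26; 0x26 ⊕ 0x54 = 0x72.
Blocks that differ from the original plaintext: P[2].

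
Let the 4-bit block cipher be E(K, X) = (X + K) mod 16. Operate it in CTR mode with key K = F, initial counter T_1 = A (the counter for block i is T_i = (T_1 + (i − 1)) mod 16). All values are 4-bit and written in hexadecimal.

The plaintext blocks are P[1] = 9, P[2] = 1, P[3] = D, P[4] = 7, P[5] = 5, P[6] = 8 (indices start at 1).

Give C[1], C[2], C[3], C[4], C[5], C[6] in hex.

CTR encryption: S_i = E(K, T_i) where T_i is the counter for block i; C_i = P_i ⊕ S_i.
C[1]: T = A, S = E(K, T) = 9; 9 ⊕ 9 = 0.
C[2]: T = B, S = E(K, T) = A; 1 ⊕ A = B.
C[3]: T = C, S = E(K, T) = B; D ⊕ B = 6.
C[4]: T = D, S = E(K, T) = C; 7 ⊕ C = B.
C[5]: T = E, S = E(K, T) = D; 5 ⊕ D = 8.
C[6]: T = F, S = E(K, T) = E; 8 ⊕ E = 6.

C[1] = 0, C[2] = B, C[3] = 6, C[4] = B, C[5] = 8, C[6] = 6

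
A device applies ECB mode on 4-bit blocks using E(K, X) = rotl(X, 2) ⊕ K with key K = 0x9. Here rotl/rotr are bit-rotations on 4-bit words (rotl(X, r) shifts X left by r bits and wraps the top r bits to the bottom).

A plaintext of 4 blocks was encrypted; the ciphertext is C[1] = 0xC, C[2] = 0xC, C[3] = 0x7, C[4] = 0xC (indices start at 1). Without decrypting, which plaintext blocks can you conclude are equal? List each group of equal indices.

P[1] = P[2] = P[4]

ECB encrypts each block independently with the same key, so equal ciphertext blocks imply equal plaintext blocks.
C[1] = C[2] = C[4] = 0xC, so P[1] = P[2] = P[4].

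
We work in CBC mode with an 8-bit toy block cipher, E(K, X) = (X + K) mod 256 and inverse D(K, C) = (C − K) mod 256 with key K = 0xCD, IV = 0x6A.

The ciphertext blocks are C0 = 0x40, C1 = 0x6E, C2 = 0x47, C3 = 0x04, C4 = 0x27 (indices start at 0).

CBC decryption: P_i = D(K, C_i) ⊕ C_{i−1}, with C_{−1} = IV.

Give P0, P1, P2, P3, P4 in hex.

P0: D(K, 0x40) = 0x73; 0x73 ⊕ 0x6A = 0x19.
P1: D(K, 0x6E) = 0xA1; 0xA1 ⊕ 0x40 = 0xE1.
P2: D(K, 0x47) = 0x7A; 0x7A ⊕ 0x6E = 0x14.
P3: D(K, 0x04) = 0x37; 0x37 ⊕ 0x47 = 0x70.
P4: D(K, 0x27) = 0x5A; 0x5A ⊕ 0x04 = 0x5E.

P0 = 0x19, P1 = 0xE1, P2 = 0x14, P3 = 0x70, P4 = 0x5E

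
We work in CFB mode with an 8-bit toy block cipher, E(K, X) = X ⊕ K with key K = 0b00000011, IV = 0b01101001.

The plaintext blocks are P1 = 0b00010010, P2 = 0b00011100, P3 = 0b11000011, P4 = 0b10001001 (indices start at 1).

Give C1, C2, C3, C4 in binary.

CFB encryption: C_i = P_i ⊕ E(K, C_{i−1}), with C_{0} = IV.
C1: E(K, 0b01101001) = 0b01101010; 0b00010010 ⊕ 0b01101010 = 0b01111000.
C2: E(K, 0b01111000) = 0b01111011; 0b00011100 ⊕ 0b01111011 = 0b01100111.
C3: E(K, 0b01100111) = 0b01100100; 0b11000011 ⊕ 0b01100100 = 0b10100111.
C4: E(K, 0b10100111) = 0b10100100; 0b10001001 ⊕ 0b10100100 = 0b00101101.

C1 = 0b01111000, C2 = 0b01100111, C3 = 0b10100111, C4 = 0b00101101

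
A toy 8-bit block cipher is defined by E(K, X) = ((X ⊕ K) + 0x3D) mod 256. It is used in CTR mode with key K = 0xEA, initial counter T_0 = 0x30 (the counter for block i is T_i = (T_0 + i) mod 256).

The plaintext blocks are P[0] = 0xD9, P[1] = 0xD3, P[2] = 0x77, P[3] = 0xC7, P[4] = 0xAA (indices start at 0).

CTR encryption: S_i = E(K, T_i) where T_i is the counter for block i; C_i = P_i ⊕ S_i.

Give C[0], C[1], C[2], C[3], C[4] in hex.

C[0]: T = 0x30, S = E(K, T) = 0x17; 0xD9 ⊕ 0x17 = 0xCE.
C[1]: T = 0x31, S = E(K, T) = 0x18; 0xD3 ⊕ 0x18 = 0xCB.
C[2]: T = 0x32, S = E(K, T) = 0x15; 0x77 ⊕ 0x15 = 0x62.
C[3]: T = 0x33, S = E(K, T) = 0x16; 0xC7 ⊕ 0x16 = 0xD1.
C[4]: T = 0x34, S = E(K, T) = 0x1B; 0xAA ⊕ 0x1B = 0xB1.

C[0] = 0xCE, C[1] = 0xCB, C[2] = 0x62, C[3] = 0xD1, C[4] = 0xB1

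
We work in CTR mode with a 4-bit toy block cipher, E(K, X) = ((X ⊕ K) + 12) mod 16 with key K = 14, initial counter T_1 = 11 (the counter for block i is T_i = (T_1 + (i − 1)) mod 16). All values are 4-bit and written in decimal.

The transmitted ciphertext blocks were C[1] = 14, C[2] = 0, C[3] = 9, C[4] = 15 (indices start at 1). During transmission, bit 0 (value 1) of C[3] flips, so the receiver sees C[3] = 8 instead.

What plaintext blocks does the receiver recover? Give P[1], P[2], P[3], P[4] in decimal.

P[1] = 15, P[2] = 14, P[3] = 7, P[4] = 3

CTR decryption: S_i = E(K, T_i) where T_i is the counter for block i; P_i = C_i ⊕ S_i.
Only C[3] changed, to 8. In CTR, a change in C_i flips the same bit in P_i only; the keystream is unaffected. Decrypting the received ciphertext:
P[1]: T = 11, S = E(K, T) = 1; 14 ⊕ 1 = 15.
P[2]: T = 12, S = E(K, T) = 14; 0 ⊕ 14 = 14.
P[3]: T = 13, S = E(K, T) = 15; 8 ⊕ 15 = 7.
P[4]: T = 14, S = E(K, T) = 12; 15 ⊕ 12 = 3.
Blocks that differ from the original plaintext: P[3].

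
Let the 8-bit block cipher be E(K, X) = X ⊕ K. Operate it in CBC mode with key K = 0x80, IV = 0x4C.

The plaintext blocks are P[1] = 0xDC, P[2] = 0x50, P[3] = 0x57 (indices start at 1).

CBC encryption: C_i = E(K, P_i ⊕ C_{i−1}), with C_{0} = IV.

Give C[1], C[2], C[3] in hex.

C[1]: P[1] ⊕ 0x4C = 0x90; E(K, 0x90) = 0x10.
C[2]: P[2] ⊕ 0x10 = 0x40; E(K, 0x40) = 0xC0.
C[3]: P[3] ⊕ 0xC0 = 0x97; E(K, 0x97) = 0x17.

C[1] = 0x10, C[2] = 0xC0, C[3] = 0x17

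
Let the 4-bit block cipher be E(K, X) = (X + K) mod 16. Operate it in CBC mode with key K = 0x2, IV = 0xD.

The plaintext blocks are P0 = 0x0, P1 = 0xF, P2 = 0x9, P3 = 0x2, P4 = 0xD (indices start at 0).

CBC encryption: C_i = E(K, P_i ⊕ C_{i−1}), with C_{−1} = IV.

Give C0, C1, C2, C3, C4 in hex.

C0: P0 ⊕ 0xD = 0xD; E(K, 0xD) = 0xF.
C1: P1 ⊕ 0xF = 0x0; E(K, 0x0) = 0x2.
C2: P2 ⊕ 0x2 = 0xB; E(K, 0xB) = 0xD.
C3: P3 ⊕ 0xD = 0xF; E(K, 0xF) = 0x1.
C4: P4 ⊕ 0x1 = 0xC; E(K, 0xC) = 0xE.

C0 = 0xF, C1 = 0x2, C2 = 0xD, C3 = 0x1, C4 = 0xE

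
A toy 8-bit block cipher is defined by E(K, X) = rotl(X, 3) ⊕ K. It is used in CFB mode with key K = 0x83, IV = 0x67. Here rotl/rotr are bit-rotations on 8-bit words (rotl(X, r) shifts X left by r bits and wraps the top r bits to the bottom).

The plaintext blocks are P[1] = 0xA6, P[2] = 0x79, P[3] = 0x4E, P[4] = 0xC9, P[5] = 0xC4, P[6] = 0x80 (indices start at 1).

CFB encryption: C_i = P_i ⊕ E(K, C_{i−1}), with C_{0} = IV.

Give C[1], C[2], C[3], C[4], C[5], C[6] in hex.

C[1] = 0x1E, C[2] = 0x0A, C[3] = 0x9D, C[4] = 0xA6, C[5] = 0x72, C[6] = 0x90

C[1]: E(K, 0x67) = 0xB8; 0xA6 ⊕ 0xB8 = 0x1E.
C[2]: E(K, 0x1E) = 0x73; 0x79 ⊕ 0x73 = 0x0A.
C[3]: E(K, 0x0A) = 0xD3; 0x4E ⊕ 0xD3 = 0x9D.
C[4]: E(K, 0x9D) = 0x6F; 0xC9 ⊕ 0x6F = 0xA6.
C[5]: E(K, 0xA6) = 0xB6; 0xC4 ⊕ 0xB6 = 0x72.
C[6]: E(K, 0x72) = 0x10; 0x80 ⊕ 0x10 = 0x90.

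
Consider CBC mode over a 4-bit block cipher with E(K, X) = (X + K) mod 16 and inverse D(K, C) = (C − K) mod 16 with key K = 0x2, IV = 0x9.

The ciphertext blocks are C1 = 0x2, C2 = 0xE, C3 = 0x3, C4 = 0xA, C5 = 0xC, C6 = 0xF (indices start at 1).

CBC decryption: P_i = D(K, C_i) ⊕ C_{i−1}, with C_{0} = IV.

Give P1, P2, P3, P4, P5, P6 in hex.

P1: D(K, 0x2) = 0x0; 0x0 ⊕ 0x9 = 0x9.
P2: D(K, 0xE) = 0xC; 0xC ⊕ 0x2 = 0xE.
P3: D(K, 0x3) = 0x1; 0x1 ⊕ 0xE = 0xF.
P4: D(K, 0xA) = 0x8; 0x8 ⊕ 0x3 = 0xB.
P5: D(K, 0xC) = 0xA; 0xA ⊕ 0xA = 0x0.
P6: D(K, 0xF) = 0xD; 0xD ⊕ 0xC = 0x1.

P1 = 0x9, P2 = 0xE, P3 = 0xF, P4 = 0xB, P5 = 0x0, P6 = 0x1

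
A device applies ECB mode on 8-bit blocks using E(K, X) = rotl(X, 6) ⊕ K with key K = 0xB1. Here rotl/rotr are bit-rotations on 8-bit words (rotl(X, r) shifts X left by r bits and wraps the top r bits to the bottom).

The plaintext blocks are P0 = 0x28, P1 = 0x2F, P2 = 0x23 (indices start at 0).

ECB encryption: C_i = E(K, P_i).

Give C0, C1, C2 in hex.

C0 = 0xBB, C1 = 0x7A, C2 = 0x79

C0: E(K, 0x28) = 0xBB.
C1: E(K, 0x2F) = 0x7A.
C2: E(K, 0x23) = 0x79.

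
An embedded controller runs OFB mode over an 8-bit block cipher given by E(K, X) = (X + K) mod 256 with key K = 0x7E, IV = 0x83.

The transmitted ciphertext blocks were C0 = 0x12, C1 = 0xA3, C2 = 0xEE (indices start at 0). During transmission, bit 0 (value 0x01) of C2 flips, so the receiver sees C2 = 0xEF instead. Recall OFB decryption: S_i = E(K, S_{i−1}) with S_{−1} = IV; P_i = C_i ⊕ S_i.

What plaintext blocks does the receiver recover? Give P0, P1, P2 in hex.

Only C2 changed, to 0xEF. In OFB, a change in C_i flips the same bit in P_i only; the keystream is unaffected. Decrypting the received ciphertext:
P0: S = E(K, 0x83) = 0x01; 0x12 ⊕ 0x01 = 0x13.
P1: S = E(K, 0x01) = 0x7F; 0xA3 ⊕ 0x7F = 0xDC.
P2: S = E(K, 0x7F) = 0xFD; 0xEF ⊕ 0xFD = 0x12.
Blocks that differ from the original plaintext: P2.

P0 = 0x13, P1 = 0xDC, P2 = 0x12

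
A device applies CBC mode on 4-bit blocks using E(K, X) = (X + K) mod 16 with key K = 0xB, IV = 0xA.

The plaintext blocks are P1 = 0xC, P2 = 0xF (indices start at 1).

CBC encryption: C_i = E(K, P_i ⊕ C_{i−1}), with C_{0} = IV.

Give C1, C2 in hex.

C1 = 0x1, C2 = 0x9

C1: P1 ⊕ 0xA = 0x6; E(K, 0x6) = 0x1.
C2: P2 ⊕ 0x1 = 0xE; E(K, 0xE) = 0x9.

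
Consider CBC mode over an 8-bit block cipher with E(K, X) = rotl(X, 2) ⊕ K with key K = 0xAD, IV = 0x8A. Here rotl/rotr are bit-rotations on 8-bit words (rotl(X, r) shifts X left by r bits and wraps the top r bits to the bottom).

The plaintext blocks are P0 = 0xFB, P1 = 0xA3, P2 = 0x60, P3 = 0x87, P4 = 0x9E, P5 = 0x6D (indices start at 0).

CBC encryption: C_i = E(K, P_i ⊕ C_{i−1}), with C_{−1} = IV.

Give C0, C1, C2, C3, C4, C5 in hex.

C0: P0 ⊕ 0x8A = 0x71; E(K, 0x71) = 0x68.
C1: P1 ⊕ 0x68 = 0xCB; E(K, 0xCB) = 0x82.
C2: P2 ⊕ 0x82 = 0xE2; E(K, 0xE2) = 0x26.
C3: P3 ⊕ 0x26 = 0xA1; E(K, 0xA1) = 0x2B.
C4: P4 ⊕ 0x2B = 0xB5; E(K, 0xB5) = 0x7B.
C5: P5 ⊕ 0x7B = 0x16; E(K, 0x16) = 0xF5.

C0 = 0x68, C1 = 0x82, C2 = 0x26, C3 = 0x2B, C4 = 0x7B, C5 = 0xF5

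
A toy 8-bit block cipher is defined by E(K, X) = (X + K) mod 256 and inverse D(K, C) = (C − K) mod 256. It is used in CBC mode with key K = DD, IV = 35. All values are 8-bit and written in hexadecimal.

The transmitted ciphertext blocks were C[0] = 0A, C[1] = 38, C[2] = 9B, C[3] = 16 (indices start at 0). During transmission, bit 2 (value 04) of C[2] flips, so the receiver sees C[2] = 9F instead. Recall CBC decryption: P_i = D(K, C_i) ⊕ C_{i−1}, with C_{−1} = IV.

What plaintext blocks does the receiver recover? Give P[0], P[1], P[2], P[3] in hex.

Only C[2] changed, to 9F. In CBC, a change in C_i garbles P_i and flips the same bit in P_{i+1}. Decrypting the received ciphertext:
P[0]: D(K, 0A) = 2D; 2D ⊕ 35 = 18.
P[1]: D(K, 38) = 5B; 5B ⊕ 0A = 51.
P[2]: D(K, 9F) = C2; C2 ⊕ 38 = FA.
P[3]: D(K, 16) = 39; 39 ⊕ 9F = A6.
Blocks that differ from the original plaintext: P[2], P[3].

P[0] = 18, P[1] = 51, P[2] = FA, P[3] = A6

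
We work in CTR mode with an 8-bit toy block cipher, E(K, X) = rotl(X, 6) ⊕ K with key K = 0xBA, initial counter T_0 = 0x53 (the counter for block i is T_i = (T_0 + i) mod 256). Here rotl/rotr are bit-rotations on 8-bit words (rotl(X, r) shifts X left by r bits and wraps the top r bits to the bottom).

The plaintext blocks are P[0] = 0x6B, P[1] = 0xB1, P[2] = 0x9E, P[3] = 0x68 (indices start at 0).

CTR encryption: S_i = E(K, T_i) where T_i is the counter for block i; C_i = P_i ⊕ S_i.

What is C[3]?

C[0]: T = 0x53, S = E(K, T) = 0x6E; 0x6B ⊕ 0x6E = 0x05.
C[1]: T = 0x54, S = E(K, T) = 0xAF; 0xB1 ⊕ 0xAF = 0x1E.
C[2]: T = 0x55, S = E(K, T) = 0xEF; 0x9E ⊕ 0xEF = 0x71.
C[3]: T = 0x56, S = E(K, T) = 0x2F; 0x68 ⊕ 0x2F = 0x47.

C[3] = 0x47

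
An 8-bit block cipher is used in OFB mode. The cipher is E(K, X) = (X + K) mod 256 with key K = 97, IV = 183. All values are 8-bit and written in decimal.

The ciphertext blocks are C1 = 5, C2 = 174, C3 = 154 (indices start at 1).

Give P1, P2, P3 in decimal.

OFB decryption: S_i = E(K, S_{i−1}) with S_{0} = IV; P_i = C_i ⊕ S_i.
P1: S = E(K, 183) = 24; 5 ⊕ 24 = 29.
P2: S = E(K, 24) = 121; 174 ⊕ 121 = 215.
P3: S = E(K, 121) = 218; 154 ⊕ 218 = 64.

P1 = 29, P2 = 215, P3 = 64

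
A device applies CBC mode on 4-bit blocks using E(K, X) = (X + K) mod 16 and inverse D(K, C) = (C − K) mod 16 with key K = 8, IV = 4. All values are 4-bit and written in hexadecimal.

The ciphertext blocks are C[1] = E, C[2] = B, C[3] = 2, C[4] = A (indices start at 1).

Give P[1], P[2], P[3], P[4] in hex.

CBC decryption: P_i = D(K, C_i) ⊕ C_{i−1}, with C_{0} = IV.
P[1]: D(K, E) = 6; 6 ⊕ 4 = 2.
P[2]: D(K, B) = 3; 3 ⊕ E = D.
P[3]: D(K, 2) = A; A ⊕ B = 1.
P[4]: D(K, A) = 2; 2 ⊕ 2 = 0.

P[1] = 2, P[2] = D, P[3] = 1, P[4] = 0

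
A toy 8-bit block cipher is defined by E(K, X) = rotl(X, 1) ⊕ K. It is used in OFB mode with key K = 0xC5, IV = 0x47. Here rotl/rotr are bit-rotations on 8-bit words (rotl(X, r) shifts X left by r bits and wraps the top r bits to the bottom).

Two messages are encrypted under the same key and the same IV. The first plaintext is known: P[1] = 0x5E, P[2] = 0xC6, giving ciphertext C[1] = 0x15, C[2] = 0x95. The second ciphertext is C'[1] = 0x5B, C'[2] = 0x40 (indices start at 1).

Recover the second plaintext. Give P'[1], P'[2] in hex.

P'[1] = 0x10, P'[2] = 0x13

In OFB with a reused IV, both messages share the same keystream S_i, so C_i ⊕ C'_i = P_i ⊕ P'_i and thus P'_i = P_i ⊕ C_i ⊕ C'_i.
P'[1]: 0x5E ⊕ 0x15 ⊕ 0x5B = 0x10.
P'[2]: 0xC6 ⊕ 0x95 ⊕ 0x40 = 0x13.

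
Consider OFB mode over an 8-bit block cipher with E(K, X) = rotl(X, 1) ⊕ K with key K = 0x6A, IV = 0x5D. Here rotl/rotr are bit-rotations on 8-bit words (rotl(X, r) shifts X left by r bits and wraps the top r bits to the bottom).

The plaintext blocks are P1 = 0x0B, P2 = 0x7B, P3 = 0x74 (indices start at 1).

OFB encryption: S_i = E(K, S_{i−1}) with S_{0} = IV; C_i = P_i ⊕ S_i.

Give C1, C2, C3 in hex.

C1: S = E(K, 0x5D) = 0xD0; 0x0B ⊕ 0xD0 = 0xDB.
C2: S = E(K, 0xD0) = 0xCB; 0x7B ⊕ 0xCB = 0xB0.
C3: S = E(K, 0xCB) = 0xFD; 0x74 ⊕ 0xFD = 0x89.

C1 = 0xDB, C2 = 0xB0, C3 = 0x89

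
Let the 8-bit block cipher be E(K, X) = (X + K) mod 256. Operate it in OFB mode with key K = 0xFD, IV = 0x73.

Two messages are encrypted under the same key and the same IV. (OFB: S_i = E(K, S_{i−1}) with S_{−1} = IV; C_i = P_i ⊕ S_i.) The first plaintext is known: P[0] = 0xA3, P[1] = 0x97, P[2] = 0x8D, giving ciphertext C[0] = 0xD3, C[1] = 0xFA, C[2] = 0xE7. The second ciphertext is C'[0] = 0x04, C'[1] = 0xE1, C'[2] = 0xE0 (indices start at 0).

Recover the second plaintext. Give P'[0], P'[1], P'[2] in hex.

P'[0] = 0x74, P'[1] = 0x8C, P'[2] = 0x8A

In OFB with a reused IV, both messages share the same keystream S_i, so C_i ⊕ C'_i = P_i ⊕ P'_i and thus P'_i = P_i ⊕ C_i ⊕ C'_i.
P'[0]: 0xA3 ⊕ 0xD3 ⊕ 0x04 = 0x74.
P'[1]: 0x97 ⊕ 0xFA ⊕ 0xE1 = 0x8C.
P'[2]: 0x8D ⊕ 0xE7 ⊕ 0xE0 = 0x8A.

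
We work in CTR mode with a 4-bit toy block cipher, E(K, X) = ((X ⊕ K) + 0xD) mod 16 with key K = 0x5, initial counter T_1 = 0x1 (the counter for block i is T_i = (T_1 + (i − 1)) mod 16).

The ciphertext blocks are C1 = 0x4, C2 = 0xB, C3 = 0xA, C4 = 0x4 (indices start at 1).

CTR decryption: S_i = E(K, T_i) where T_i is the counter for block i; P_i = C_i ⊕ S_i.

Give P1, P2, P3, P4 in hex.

P1 = 0x5, P2 = 0xF, P3 = 0x9, P4 = 0xA

P1: T = 0x1, S = E(K, T) = 0x1; 0x4 ⊕ 0x1 = 0x5.
P2: T = 0x2, S = E(K, T) = 0x4; 0xB ⊕ 0x4 = 0xF.
P3: T = 0x3, S = E(K, T) = 0x3; 0xA ⊕ 0x3 = 0x9.
P4: T = 0x4, S = E(K, T) = 0xE; 0x4 ⊕ 0xE = 0xA.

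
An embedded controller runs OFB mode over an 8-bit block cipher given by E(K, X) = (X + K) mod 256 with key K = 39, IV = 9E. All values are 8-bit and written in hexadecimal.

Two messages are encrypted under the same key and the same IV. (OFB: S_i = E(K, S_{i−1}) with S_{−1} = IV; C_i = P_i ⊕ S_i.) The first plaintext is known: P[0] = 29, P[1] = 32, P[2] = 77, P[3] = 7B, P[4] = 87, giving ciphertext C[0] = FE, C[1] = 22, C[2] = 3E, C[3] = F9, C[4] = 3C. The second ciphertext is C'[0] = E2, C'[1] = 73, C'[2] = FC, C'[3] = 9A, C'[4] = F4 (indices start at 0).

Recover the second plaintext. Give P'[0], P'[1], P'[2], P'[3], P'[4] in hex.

P'[0] = 35, P'[1] = 63, P'[2] = B5, P'[3] = 18, P'[4] = 4F

In OFB with a reused IV, both messages share the same keystream S_i, so C_i ⊕ C'_i = P_i ⊕ P'_i and thus P'_i = P_i ⊕ C_i ⊕ C'_i.
P'[0]: 29 ⊕ FE ⊕ E2 = 35.
P'[1]: 32 ⊕ 22 ⊕ 73 = 63.
P'[2]: 77 ⊕ 3E ⊕ FC = B5.
P'[3]: 7B ⊕ F9 ⊕ 9A = 18.
P'[4]: 87 ⊕ 3C ⊕ F4 = 4F.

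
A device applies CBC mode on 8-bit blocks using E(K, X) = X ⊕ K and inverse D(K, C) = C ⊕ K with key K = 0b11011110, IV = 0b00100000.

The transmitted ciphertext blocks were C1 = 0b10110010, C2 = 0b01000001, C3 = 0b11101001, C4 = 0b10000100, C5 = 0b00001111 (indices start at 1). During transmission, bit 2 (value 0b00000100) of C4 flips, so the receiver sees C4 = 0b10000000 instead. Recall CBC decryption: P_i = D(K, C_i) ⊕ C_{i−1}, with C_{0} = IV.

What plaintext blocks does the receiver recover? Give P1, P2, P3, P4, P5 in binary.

P1 = 0b01001100, P2 = 0b00101101, P3 = 0b01110110, P4 = 0b10110111, P5 = 0b01010001

Only C4 changed, to 0b10000000. In CBC, a change in C_i garbles P_i and flips the same bit in P_{i+1}. Decrypting the received ciphertext:
P1: D(K, 0b10110010) = 0b01101100; 0b01101100 ⊕ 0b00100000 = 0b01001100.
P2: D(K, 0b01000001) = 0b10011111; 0b10011111 ⊕ 0b10110010 = 0b00101101.
P3: D(K, 0b11101001) = 0b00110111; 0b00110111 ⊕ 0b01000001 = 0b01110110.
P4: D(K, 0b10000000) = 0b01011110; 0b01011110 ⊕ 0b11101001 = 0b10110111.
P5: D(K, 0b00001111) = 0b11010001; 0b11010001 ⊕ 0b10000000 = 0b01010001.
Blocks that differ from the original plaintext: P4, P5.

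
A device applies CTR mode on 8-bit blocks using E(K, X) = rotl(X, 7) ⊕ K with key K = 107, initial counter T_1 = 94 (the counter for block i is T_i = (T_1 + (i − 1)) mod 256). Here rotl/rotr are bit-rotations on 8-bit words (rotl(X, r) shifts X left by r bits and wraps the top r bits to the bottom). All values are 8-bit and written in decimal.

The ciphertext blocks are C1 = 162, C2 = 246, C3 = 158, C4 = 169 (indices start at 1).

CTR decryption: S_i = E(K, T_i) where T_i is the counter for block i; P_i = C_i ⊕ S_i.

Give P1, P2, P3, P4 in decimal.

P1: T = 94, S = E(K, T) = 68; 162 ⊕ 68 = 230.
P2: T = 95, S = E(K, T) = 196; 246 ⊕ 196 = 50.
P3: T = 96, S = E(K, T) = 91; 158 ⊕ 91 = 197.
P4: T = 97, S = E(K, T) = 219; 169 ⊕ 219 = 114.

P1 = 230, P2 = 50, P3 = 197, P4 = 114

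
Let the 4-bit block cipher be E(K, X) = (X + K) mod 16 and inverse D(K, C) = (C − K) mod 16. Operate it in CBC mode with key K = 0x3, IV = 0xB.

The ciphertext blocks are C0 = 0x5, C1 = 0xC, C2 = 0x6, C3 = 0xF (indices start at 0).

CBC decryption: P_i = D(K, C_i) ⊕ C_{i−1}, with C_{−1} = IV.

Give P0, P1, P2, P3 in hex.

P0 = 0x9, P1 = 0xC, P2 = 0xF, P3 = 0xA

P0: D(K, 0x5) = 0x2; 0x2 ⊕ 0xB = 0x9.
P1: D(K, 0xC) = 0x9; 0x9 ⊕ 0x5 = 0xC.
P2: D(K, 0x6) = 0x3; 0x3 ⊕ 0xC = 0xF.
P3: D(K, 0xF) = 0xC; 0xC ⊕ 0x6 = 0xA.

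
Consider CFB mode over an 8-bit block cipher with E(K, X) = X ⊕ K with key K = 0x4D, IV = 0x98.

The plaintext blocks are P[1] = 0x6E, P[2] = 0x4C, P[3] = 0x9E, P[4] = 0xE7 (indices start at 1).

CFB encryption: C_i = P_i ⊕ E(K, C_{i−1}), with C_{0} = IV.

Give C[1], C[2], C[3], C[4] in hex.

C[1] = 0xBB, C[2] = 0xBA, C[3] = 0x69, C[4] = 0xC3

C[1]: E(K, 0x98) = 0xD5; 0x6E ⊕ 0xD5 = 0xBB.
C[2]: E(K, 0xBB) = 0xF6; 0x4C ⊕ 0xF6 = 0xBA.
C[3]: E(K, 0xBA) = 0xF7; 0x9E ⊕ 0xF7 = 0x69.
C[4]: E(K, 0x69) = 0x24; 0xE7 ⊕ 0x24 = 0xC3.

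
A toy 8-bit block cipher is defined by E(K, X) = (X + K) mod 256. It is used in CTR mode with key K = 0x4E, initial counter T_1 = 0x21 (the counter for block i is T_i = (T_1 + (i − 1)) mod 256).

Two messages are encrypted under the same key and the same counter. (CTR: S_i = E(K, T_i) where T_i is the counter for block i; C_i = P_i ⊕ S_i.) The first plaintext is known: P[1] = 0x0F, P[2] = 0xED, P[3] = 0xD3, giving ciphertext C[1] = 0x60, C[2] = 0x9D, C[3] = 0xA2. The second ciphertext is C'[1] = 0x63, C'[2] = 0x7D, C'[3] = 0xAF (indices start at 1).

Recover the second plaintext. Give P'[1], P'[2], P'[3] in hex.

P'[1] = 0x0C, P'[2] = 0x0D, P'[3] = 0xDE

In CTR with a reused counter, both messages share the same keystream S_i, so C_i ⊕ C'_i = P_i ⊕ P'_i and thus P'_i = P_i ⊕ C_i ⊕ C'_i.
P'[1]: 0x0F ⊕ 0x60 ⊕ 0x63 = 0x0C.
P'[2]: 0xED ⊕ 0x9D ⊕ 0x7D = 0x0D.
P'[3]: 0xD3 ⊕ 0xA2 ⊕ 0xAF = 0xDE.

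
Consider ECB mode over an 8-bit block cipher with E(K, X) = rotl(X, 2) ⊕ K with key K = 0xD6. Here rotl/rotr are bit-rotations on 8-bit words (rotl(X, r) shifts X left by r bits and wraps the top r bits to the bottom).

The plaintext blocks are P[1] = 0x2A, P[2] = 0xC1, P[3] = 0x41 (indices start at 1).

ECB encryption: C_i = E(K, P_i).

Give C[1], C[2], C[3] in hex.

C[1] = 0x7E, C[2] = 0xD1, C[3] = 0xD3

C[1]: E(K, 0x2A) = 0x7E.
C[2]: E(K, 0xC1) = 0xD1.
C[3]: E(K, 0x41) = 0xD3.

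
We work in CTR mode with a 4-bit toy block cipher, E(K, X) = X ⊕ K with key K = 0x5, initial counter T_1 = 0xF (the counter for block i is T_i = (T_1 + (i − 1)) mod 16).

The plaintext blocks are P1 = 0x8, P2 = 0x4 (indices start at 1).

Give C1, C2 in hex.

C1 = 0x2, C2 = 0x1

CTR encryption: S_i = E(K, T_i) where T_i is the counter for block i; C_i = P_i ⊕ S_i.
C1: T = 0xF, S = E(K, T) = 0xA; 0x8 ⊕ 0xA = 0x2.
C2: T = 0x0, S = E(K, T) = 0x5; 0x4 ⊕ 0x5 = 0x1.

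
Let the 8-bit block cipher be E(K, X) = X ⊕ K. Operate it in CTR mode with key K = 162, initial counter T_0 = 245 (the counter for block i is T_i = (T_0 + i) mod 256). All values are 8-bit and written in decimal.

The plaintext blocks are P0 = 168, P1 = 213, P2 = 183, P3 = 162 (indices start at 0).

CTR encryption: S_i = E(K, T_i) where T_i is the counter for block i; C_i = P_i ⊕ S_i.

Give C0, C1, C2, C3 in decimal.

C0: T = 245, S = E(K, T) = 87; 168 ⊕ 87 = 255.
C1: T = 246, S = E(K, T) = 84; 213 ⊕ 84 = 129.
C2: T = 247, S = E(K, T) = 85; 183 ⊕ 85 = 226.
C3: T = 248, S = E(K, T) = 90; 162 ⊕ 90 = 248.

C0 = 255, C1 = 129, C2 = 226, C3 = 248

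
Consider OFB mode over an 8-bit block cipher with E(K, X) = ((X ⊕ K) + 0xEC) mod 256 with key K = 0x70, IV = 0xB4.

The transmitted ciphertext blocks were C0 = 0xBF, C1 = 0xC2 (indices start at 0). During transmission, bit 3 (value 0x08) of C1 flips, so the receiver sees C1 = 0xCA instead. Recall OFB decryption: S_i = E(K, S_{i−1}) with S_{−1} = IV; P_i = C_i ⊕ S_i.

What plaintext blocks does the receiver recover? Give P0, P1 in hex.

Only C1 changed, to 0xCA. In OFB, a change in C_i flips the same bit in P_i only; the keystream is unaffected. Decrypting the received ciphertext:
P0: S = E(K, 0xB4) = 0xB0; 0xBF ⊕ 0xB0 = 0x0F.
P1: S = E(K, 0xB0) = 0xAC; 0xCA ⊕ 0xAC = 0x66.
Blocks that differ from the original plaintext: P1.

P0 = 0x0F, P1 = 0x66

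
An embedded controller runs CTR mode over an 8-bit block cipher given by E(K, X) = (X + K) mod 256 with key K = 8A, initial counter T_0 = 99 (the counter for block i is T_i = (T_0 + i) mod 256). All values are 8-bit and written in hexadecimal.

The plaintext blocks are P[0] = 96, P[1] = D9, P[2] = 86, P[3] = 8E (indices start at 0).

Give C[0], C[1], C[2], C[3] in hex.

C[0] = B5, C[1] = FD, C[2] = A3, C[3] = A8

CTR encryption: S_i = E(K, T_i) where T_i is the counter for block i; C_i = P_i ⊕ S_i.
C[0]: T = 99, S = E(K, T) = 23; 96 ⊕ 23 = B5.
C[1]: T = 9A, S = E(K, T) = 24; D9 ⊕ 24 = FD.
C[2]: T = 9B, S = E(K, T) = 25; 86 ⊕ 25 = A3.
C[3]: T = 9C, S = E(K, T) = 26; 8E ⊕ 26 = A8.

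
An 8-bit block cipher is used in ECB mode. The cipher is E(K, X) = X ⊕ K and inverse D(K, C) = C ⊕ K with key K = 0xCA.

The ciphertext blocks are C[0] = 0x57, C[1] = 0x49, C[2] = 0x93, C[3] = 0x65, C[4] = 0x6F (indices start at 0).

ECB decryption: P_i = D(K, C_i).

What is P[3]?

P[3] = 0xAF

P[3]: D(K, 0x65) = 0xAF.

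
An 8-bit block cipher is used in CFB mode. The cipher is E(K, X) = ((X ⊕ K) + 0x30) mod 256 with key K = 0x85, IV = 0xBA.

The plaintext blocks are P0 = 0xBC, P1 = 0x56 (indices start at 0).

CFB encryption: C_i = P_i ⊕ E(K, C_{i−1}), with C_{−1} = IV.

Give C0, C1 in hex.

C0: E(K, 0xBA) = 0x6F; 0xBC ⊕ 0x6F = 0xD3.
C1: E(K, 0xD3) = 0x86; 0x56 ⊕ 0x86 = 0xD0.

C0 = 0xD3, C1 = 0xD0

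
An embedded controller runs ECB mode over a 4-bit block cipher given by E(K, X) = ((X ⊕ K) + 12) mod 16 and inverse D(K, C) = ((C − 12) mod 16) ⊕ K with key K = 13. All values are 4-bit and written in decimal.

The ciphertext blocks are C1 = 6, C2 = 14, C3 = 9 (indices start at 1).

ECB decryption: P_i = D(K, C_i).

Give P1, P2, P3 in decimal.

P1: D(K, 6) = 7.
P2: D(K, 14) = 15.
P3: D(K, 9) = 0.

P1 = 7, P2 = 15, P3 = 0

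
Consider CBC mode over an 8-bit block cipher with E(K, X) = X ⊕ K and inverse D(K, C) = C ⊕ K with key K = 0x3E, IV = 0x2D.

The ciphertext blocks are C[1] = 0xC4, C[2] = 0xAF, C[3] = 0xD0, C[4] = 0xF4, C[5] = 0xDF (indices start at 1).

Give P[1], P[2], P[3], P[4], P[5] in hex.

P[1] = 0xD7, P[2] = 0x55, P[3] = 0x41, P[4] = 0x1A, P[5] = 0x15

CBC decryption: P_i = D(K, C_i) ⊕ C_{i−1}, with C_{0} = IV.
P[1]: D(K, 0xC4) = 0xFA; 0xFA ⊕ 0x2D = 0xD7.
P[2]: D(K, 0xAF) = 0x91; 0x91 ⊕ 0xC4 = 0x55.
P[3]: D(K, 0xD0) = 0xEE; 0xEE ⊕ 0xAF = 0x41.
P[4]: D(K, 0xF4) = 0xCA; 0xCA ⊕ 0xD0 = 0x1A.
P[5]: D(K, 0xDF) = 0xE1; 0xE1 ⊕ 0xF4 = 0x15.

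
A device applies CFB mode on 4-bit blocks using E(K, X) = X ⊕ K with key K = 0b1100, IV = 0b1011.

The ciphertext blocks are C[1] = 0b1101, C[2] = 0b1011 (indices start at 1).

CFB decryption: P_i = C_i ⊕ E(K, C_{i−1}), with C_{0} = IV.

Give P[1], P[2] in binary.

P[1] = 0b1010, P[2] = 0b1010

P[1]: E(K, 0b1011) = 0b0111; 0b1101 ⊕ 0b0111 = 0b1010.
P[2]: E(K, 0b1101) = 0b0001; 0b1011 ⊕ 0b0001 = 0b1010.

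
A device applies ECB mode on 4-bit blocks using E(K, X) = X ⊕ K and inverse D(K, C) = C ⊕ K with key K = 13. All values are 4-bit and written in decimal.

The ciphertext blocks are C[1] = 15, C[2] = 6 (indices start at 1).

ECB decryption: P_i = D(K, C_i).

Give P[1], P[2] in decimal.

P[1] = 2, P[2] = 11

P[1]: D(K, 15) = 2.
P[2]: D(K, 6) = 11.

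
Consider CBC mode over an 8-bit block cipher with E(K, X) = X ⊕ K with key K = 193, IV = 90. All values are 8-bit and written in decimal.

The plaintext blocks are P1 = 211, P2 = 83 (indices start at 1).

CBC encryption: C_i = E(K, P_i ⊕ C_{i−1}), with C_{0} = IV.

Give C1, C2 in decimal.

C1 = 72, C2 = 218

C1: P1 ⊕ 90 = 137; E(K, 137) = 72.
C2: P2 ⊕ 72 = 27; E(K, 27) = 218.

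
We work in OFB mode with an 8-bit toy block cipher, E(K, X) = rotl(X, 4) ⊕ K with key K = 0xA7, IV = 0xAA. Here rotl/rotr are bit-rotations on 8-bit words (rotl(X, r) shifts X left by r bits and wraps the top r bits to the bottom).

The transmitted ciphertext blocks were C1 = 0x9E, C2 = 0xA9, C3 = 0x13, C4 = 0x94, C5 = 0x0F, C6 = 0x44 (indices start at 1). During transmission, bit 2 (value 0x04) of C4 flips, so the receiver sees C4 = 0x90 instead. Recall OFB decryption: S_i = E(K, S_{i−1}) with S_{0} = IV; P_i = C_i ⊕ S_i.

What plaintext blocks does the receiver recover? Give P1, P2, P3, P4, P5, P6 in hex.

Only C4 changed, to 0x90. In OFB, a change in C_i flips the same bit in P_i only; the keystream is unaffected. Decrypting the received ciphertext:
P1: S = E(K, 0xAA) = 0x0D; 0x9E ⊕ 0x0D = 0x93.
P2: S = E(K, 0x0D) = 0x77; 0xA9 ⊕ 0x77 = 0xDE.
P3: S = E(K, 0x77) = 0xD0; 0x13 ⊕ 0xD0 = 0xC3.
P4: S = E(K, 0xD0) = 0xAA; 0x90 ⊕ 0xAA = 0x3A.
P5: S = E(K, 0xAA) = 0x0D; 0x0F ⊕ 0x0D = 0x02.
P6: S = E(K, 0x0D) = 0x77; 0x44 ⊕ 0x77 = 0x33.
Blocks that differ from the original plaintext: P4.

P1 = 0x93, P2 = 0xDE, P3 = 0xC3, P4 = 0x3A, P5 = 0x02, P6 = 0x33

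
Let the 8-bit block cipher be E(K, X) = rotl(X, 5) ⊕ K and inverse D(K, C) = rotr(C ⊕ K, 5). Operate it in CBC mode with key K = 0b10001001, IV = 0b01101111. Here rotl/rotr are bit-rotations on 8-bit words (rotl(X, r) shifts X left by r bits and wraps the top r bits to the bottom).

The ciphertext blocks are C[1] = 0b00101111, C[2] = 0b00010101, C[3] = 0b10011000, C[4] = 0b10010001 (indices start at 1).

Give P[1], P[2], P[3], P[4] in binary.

P[1] = 0b01011010, P[2] = 0b11001011, P[3] = 0b10011101, P[4] = 0b01011000

CBC decryption: P_i = D(K, C_i) ⊕ C_{i−1}, with C_{0} = IV.
P[1]: D(K, 0b00101111) = 0b00110101; 0b00110101 ⊕ 0b01101111 = 0b01011010.
P[2]: D(K, 0b00010101) = 0b11100100; 0b11100100 ⊕ 0b00101111 = 0b11001011.
P[3]: D(K, 0b10011000) = 0b10001000; 0b10001000 ⊕ 0b00010101 = 0b10011101.
P[4]: D(K, 0b10010001) = 0b11000000; 0b11000000 ⊕ 0b10011000 = 0b01011000.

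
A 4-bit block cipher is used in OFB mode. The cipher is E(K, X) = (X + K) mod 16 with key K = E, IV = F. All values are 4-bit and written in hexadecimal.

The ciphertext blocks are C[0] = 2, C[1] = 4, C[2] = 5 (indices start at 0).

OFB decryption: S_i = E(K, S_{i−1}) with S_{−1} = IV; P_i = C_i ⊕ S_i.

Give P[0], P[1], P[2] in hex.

P[0] = F, P[1] = F, P[2] = C

P[0]: S = E(K, F) = D; 2 ⊕ D = F.
P[1]: S = E(K, D) = B; 4 ⊕ B = F.
P[2]: S = E(K, B) = 9; 5 ⊕ 9 = C.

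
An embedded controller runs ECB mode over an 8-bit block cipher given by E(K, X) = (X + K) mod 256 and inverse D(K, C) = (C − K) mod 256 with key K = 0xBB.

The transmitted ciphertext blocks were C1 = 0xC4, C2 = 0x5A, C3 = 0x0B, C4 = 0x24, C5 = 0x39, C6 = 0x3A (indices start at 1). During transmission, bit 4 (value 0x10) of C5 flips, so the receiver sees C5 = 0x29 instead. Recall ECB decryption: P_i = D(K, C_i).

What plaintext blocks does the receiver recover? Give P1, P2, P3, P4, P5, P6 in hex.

P1 = 0x09, P2 = 0x9F, P3 = 0x50, P4 = 0x69, P5 = 0x6E, P6 = 0x7F

Only C5 changed, to 0x29. In ECB, a change in C_i affects only P_i. Decrypting the received ciphertext:
P1: D(K, 0xC4) = 0x09.
P2: D(K, 0x5A) = 0x9F.
P3: D(K, 0x0B) = 0x50.
P4: D(K, 0x24) = 0x69.
P5: D(K, 0x29) = 0x6E.
P6: D(K, 0x3A) = 0x7F.
Blocks that differ from the original plaintext: P5.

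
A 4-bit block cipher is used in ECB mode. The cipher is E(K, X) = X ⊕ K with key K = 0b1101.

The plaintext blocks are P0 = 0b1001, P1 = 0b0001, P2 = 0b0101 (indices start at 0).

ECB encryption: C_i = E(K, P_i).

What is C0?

C0: E(K, 0b1001) = 0b0100.

C0 = 0b0100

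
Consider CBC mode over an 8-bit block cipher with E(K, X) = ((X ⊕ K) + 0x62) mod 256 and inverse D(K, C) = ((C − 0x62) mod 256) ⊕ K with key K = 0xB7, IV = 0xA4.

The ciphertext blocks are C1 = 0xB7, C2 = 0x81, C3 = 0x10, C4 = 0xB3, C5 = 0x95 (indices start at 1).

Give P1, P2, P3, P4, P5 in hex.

P1 = 0x46, P2 = 0x1F, P3 = 0x98, P4 = 0xF6, P5 = 0x37

CBC decryption: P_i = D(K, C_i) ⊕ C_{i−1}, with C_{0} = IV.
P1: D(K, 0xB7) = 0xE2; 0xE2 ⊕ 0xA4 = 0x46.
P2: D(K, 0x81) = 0xA8; 0xA8 ⊕ 0xB7 = 0x1F.
P3: D(K, 0x10) = 0x19; 0x19 ⊕ 0x81 = 0x98.
P4: D(K, 0xB3) = 0xE6; 0xE6 ⊕ 0x10 = 0xF6.
P5: D(K, 0x95) = 0x84; 0x84 ⊕ 0xB3 = 0x37.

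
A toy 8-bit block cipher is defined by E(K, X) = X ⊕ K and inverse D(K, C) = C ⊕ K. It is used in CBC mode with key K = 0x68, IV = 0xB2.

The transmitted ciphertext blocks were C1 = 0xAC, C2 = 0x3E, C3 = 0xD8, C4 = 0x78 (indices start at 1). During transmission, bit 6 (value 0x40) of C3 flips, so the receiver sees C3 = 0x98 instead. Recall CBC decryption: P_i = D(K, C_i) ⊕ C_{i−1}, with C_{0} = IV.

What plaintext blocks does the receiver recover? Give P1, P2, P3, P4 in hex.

P1 = 0x76, P2 = 0xFA, P3 = 0xCE, P4 = 0x88

Only C3 changed, to 0x98. In CBC, a change in C_i garbles P_i and flips the same bit in P_{i+1}. Decrypting the received ciphertext:
P1: D(K, 0xAC) = 0xC4; 0xC4 ⊕ 0xB2 = 0x76.
P2: D(K, 0x3E) = 0x56; 0x56 ⊕ 0xAC = 0xFA.
P3: D(K, 0x98) = 0xF0; 0xF0 ⊕ 0x3E = 0xCE.
P4: D(K, 0x78) = 0x10; 0x10 ⊕ 0x98 = 0x88.
Blocks that differ from the original plaintext: P3, P4.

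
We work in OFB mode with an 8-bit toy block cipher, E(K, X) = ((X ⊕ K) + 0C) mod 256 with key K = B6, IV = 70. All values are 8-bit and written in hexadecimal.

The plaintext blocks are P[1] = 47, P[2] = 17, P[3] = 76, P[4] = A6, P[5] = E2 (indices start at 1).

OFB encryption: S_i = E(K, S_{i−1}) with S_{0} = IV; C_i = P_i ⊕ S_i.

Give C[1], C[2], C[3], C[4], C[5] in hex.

C[1] = 95, C[2] = 67, C[3] = A4, C[4] = D6, C[5] = 30

C[1]: S = E(K, 70) = D2; 47 ⊕ D2 = 95.
C[2]: S = E(K, D2) = 70; 17 ⊕ 70 = 67.
C[3]: S = E(K, 70) = D2; 76 ⊕ D2 = A4.
C[4]: S = E(K, D2) = 70; A6 ⊕ 70 = D6.
C[5]: S = E(K, 70) = D2; E2 ⊕ D2 = 30.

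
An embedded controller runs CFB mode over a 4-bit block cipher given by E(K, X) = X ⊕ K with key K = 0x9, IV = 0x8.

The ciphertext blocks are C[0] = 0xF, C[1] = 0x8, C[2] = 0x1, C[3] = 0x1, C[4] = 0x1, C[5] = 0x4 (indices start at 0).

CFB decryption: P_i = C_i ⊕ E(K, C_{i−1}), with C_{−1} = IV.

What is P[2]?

P[2] = 0x0

P[2]: E(K, 0x8) = 0x1; 0x1 ⊕ 0x1 = 0x0.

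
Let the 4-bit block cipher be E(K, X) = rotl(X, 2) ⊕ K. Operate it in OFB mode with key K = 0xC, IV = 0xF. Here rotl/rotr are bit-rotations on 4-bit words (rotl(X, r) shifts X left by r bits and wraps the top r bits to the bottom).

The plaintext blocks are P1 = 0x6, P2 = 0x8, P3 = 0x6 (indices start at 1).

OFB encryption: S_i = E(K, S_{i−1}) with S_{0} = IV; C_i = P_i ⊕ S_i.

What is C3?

C1: S = E(K, 0xF) = 0x3; 0x6 ⊕ 0x3 = 0x5.
C2: S = E(K, 0x3) = 0x0; 0x8 ⊕ 0x0 = 0x8.
C3: S = E(K, 0x0) = 0xC; 0x6 ⊕ 0xC = 0xA.

C3 = 0xA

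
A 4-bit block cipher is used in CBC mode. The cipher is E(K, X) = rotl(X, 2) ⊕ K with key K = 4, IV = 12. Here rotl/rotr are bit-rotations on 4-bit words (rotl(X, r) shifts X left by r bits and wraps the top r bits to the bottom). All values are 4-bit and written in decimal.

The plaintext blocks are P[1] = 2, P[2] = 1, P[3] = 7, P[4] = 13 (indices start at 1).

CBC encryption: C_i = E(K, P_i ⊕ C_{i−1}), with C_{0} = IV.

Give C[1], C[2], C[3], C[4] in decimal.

C[1] = 15, C[2] = 15, C[3] = 6, C[4] = 10

C[1]: P[1] ⊕ 12 = 14; E(K, 14) = 15.
C[2]: P[2] ⊕ 15 = 14; E(K, 14) = 15.
C[3]: P[3] ⊕ 15 = 8; E(K, 8) = 6.
C[4]: P[4] ⊕ 6 = 11; E(K, 11) = 10.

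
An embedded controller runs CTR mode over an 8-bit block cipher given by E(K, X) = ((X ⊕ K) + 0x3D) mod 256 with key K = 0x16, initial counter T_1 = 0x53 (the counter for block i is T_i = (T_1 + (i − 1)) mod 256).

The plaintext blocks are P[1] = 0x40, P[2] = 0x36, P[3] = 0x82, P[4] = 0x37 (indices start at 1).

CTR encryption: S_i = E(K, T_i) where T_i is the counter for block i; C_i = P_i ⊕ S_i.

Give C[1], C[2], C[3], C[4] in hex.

C[1]: T = 0x53, S = E(K, T) = 0x82; 0x40 ⊕ 0x82 = 0xC2.
C[2]: T = 0x54, S = E(K, T) = 0x7F; 0x36 ⊕ 0x7F = 0x49.
C[3]: T = 0x55, S = E(K, T) = 0x80; 0x82 ⊕ 0x80 = 0x02.
C[4]: T = 0x56, S = E(K, T) = 0x7D; 0x37 ⊕ 0x7D = 0x4A.

C[1] = 0xC2, C[2] = 0x49, C[3] = 0x02, C[4] = 0x4A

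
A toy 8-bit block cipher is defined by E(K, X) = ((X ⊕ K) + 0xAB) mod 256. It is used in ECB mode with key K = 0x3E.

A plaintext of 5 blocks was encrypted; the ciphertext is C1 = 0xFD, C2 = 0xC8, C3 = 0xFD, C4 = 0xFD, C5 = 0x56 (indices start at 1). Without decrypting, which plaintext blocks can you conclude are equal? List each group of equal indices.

P1 = P3 = P4

ECB encrypts each block independently with the same key, so equal ciphertext blocks imply equal plaintext blocks.
C1 = C3 = C4 = 0xFD, so P1 = P3 = P4.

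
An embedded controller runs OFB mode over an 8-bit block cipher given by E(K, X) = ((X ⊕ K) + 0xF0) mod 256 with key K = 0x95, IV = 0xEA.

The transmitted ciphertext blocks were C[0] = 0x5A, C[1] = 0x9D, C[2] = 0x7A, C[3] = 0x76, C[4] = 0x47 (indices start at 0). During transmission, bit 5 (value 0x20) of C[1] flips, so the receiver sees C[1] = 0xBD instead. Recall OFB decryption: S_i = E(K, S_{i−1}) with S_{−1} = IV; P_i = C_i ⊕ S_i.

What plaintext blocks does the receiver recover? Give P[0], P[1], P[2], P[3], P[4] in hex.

P[0] = 0x35, P[1] = 0x57, P[2] = 0x15, P[3] = 0x9C, P[4] = 0x28

Only C[1] changed, to 0xBD. In OFB, a change in C_i flips the same bit in P_i only; the keystream is unaffected. Decrypting the received ciphertext:
P[0]: S = E(K, 0xEA) = 0x6F; 0x5A ⊕ 0x6F = 0x35.
P[1]: S = E(K, 0x6F) = 0xEA; 0xBD ⊕ 0xEA = 0x57.
P[2]: S = E(K, 0xEA) = 0x6F; 0x7A ⊕ 0x6F = 0x15.
P[3]: S = E(K, 0x6F) = 0xEA; 0x76 ⊕ 0xEA = 0x9C.
P[4]: S = E(K, 0xEA) = 0x6F; 0x47 ⊕ 0x6F = 0x28.
Blocks that differ from the original plaintext: P[1].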